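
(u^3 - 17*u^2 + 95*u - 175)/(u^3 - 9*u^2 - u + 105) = (u - 5)/(u + 3)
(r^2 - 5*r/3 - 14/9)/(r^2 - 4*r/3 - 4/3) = (r - 7/3)/(r - 2)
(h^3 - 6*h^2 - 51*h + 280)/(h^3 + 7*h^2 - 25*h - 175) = (h - 8)/(h + 5)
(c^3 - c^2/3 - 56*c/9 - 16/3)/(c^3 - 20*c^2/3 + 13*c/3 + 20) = (c + 4/3)/(c - 5)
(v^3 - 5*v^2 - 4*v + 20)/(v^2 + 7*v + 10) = (v^2 - 7*v + 10)/(v + 5)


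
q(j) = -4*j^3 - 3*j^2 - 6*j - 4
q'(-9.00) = -924.00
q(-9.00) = 2723.00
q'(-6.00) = -402.00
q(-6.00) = 788.00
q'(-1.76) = -32.61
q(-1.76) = 19.07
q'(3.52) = -175.80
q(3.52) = -236.75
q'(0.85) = -19.77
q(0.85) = -13.72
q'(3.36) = -161.64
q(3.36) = -209.76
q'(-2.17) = -49.49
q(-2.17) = 35.77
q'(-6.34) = -450.31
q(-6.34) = 932.81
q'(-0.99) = -11.82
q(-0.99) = 2.88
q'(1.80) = -55.68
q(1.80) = -47.85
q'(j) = -12*j^2 - 6*j - 6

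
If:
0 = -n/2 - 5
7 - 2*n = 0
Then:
No Solution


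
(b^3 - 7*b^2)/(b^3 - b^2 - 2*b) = b*(7 - b)/(-b^2 + b + 2)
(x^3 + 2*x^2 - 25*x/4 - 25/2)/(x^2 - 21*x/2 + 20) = (x^2 + 9*x/2 + 5)/(x - 8)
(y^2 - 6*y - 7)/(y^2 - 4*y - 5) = (y - 7)/(y - 5)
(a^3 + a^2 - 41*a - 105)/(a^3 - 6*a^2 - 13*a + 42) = (a + 5)/(a - 2)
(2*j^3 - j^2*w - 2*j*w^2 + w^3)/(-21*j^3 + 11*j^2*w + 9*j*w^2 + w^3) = (-2*j^2 - j*w + w^2)/(21*j^2 + 10*j*w + w^2)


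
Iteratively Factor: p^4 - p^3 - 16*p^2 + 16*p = (p - 1)*(p^3 - 16*p) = p*(p - 1)*(p^2 - 16) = p*(p - 1)*(p + 4)*(p - 4)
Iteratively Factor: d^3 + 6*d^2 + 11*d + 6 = (d + 2)*(d^2 + 4*d + 3) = (d + 1)*(d + 2)*(d + 3)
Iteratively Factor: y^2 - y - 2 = (y - 2)*(y + 1)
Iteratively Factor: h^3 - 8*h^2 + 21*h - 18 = (h - 2)*(h^2 - 6*h + 9) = (h - 3)*(h - 2)*(h - 3)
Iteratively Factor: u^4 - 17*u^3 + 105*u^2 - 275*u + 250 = (u - 5)*(u^3 - 12*u^2 + 45*u - 50) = (u - 5)^2*(u^2 - 7*u + 10) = (u - 5)^3*(u - 2)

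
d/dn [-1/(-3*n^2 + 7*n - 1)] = (7 - 6*n)/(3*n^2 - 7*n + 1)^2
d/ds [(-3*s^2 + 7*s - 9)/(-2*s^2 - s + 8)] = (17*s^2 - 84*s + 47)/(4*s^4 + 4*s^3 - 31*s^2 - 16*s + 64)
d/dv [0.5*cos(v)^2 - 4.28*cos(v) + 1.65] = (4.28 - 1.0*cos(v))*sin(v)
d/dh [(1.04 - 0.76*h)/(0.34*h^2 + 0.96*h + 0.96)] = (0.2584*h^2 - 0.7072*h - 1.728)/(0.1156*h^4 + 0.6528*h^3 + 1.5744*h^2 + 1.8432*h + 0.9216)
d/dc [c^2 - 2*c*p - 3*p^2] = 2*c - 2*p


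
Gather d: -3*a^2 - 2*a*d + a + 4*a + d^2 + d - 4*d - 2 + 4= -3*a^2 + 5*a + d^2 + d*(-2*a - 3) + 2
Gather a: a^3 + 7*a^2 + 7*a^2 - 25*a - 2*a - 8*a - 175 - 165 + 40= a^3 + 14*a^2 - 35*a - 300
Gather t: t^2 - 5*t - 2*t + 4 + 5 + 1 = t^2 - 7*t + 10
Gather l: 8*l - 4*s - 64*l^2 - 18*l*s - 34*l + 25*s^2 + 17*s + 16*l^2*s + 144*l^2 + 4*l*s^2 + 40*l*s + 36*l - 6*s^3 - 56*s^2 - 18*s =l^2*(16*s + 80) + l*(4*s^2 + 22*s + 10) - 6*s^3 - 31*s^2 - 5*s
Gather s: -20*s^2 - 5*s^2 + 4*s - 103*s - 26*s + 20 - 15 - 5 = -25*s^2 - 125*s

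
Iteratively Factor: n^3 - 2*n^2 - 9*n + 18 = (n + 3)*(n^2 - 5*n + 6) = (n - 3)*(n + 3)*(n - 2)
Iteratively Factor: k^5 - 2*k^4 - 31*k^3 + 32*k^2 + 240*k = (k + 3)*(k^4 - 5*k^3 - 16*k^2 + 80*k) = (k - 4)*(k + 3)*(k^3 - k^2 - 20*k) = (k - 5)*(k - 4)*(k + 3)*(k^2 + 4*k) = k*(k - 5)*(k - 4)*(k + 3)*(k + 4)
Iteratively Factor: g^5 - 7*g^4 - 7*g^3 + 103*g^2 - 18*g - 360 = (g + 2)*(g^4 - 9*g^3 + 11*g^2 + 81*g - 180) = (g + 2)*(g + 3)*(g^3 - 12*g^2 + 47*g - 60) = (g - 4)*(g + 2)*(g + 3)*(g^2 - 8*g + 15) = (g - 5)*(g - 4)*(g + 2)*(g + 3)*(g - 3)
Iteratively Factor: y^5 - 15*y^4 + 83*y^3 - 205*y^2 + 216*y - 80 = (y - 4)*(y^4 - 11*y^3 + 39*y^2 - 49*y + 20) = (y - 4)*(y - 1)*(y^3 - 10*y^2 + 29*y - 20) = (y - 5)*(y - 4)*(y - 1)*(y^2 - 5*y + 4) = (y - 5)*(y - 4)^2*(y - 1)*(y - 1)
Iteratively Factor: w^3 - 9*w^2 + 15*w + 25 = (w + 1)*(w^2 - 10*w + 25) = (w - 5)*(w + 1)*(w - 5)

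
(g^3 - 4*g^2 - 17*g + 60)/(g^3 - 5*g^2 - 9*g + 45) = (g + 4)/(g + 3)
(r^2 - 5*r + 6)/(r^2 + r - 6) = (r - 3)/(r + 3)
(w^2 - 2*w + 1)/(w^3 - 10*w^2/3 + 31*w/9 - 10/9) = 9*(w - 1)/(9*w^2 - 21*w + 10)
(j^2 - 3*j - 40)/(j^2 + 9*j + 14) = (j^2 - 3*j - 40)/(j^2 + 9*j + 14)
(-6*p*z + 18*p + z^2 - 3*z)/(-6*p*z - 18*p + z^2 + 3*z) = (z - 3)/(z + 3)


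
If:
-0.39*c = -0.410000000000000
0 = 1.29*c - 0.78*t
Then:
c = 1.05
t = 1.74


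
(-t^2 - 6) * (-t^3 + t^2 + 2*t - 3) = t^5 - t^4 + 4*t^3 - 3*t^2 - 12*t + 18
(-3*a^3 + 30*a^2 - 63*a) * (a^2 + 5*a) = -3*a^5 + 15*a^4 + 87*a^3 - 315*a^2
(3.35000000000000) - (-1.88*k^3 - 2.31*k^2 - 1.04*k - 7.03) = 1.88*k^3 + 2.31*k^2 + 1.04*k + 10.38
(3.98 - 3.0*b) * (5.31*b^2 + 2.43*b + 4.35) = -15.93*b^3 + 13.8438*b^2 - 3.3786*b + 17.313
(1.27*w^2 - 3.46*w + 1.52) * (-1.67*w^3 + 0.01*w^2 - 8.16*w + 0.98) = -2.1209*w^5 + 5.7909*w^4 - 12.9362*w^3 + 29.4934*w^2 - 15.794*w + 1.4896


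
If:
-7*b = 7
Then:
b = -1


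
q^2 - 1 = (q - 1)*(q + 1)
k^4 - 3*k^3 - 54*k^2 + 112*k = k*(k - 8)*(k - 2)*(k + 7)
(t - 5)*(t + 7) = t^2 + 2*t - 35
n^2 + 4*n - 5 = (n - 1)*(n + 5)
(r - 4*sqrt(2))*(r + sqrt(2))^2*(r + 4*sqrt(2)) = r^4 + 2*sqrt(2)*r^3 - 30*r^2 - 64*sqrt(2)*r - 64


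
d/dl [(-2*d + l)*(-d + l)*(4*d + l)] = -10*d^2 + 2*d*l + 3*l^2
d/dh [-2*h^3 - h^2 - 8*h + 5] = -6*h^2 - 2*h - 8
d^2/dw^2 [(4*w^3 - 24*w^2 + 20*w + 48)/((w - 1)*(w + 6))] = 48*(11*w^3 - 27*w^2 + 63*w + 51)/(w^6 + 15*w^5 + 57*w^4 - 55*w^3 - 342*w^2 + 540*w - 216)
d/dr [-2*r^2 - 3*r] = -4*r - 3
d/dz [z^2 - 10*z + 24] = 2*z - 10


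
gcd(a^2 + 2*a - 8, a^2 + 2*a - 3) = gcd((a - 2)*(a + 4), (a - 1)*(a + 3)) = 1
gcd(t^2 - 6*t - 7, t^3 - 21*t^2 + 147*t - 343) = t - 7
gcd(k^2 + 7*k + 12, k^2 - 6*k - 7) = 1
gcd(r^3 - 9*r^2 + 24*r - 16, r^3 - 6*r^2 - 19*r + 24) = r - 1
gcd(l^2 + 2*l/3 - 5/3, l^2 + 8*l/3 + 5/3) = l + 5/3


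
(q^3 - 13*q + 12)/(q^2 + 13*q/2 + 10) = 2*(q^2 - 4*q + 3)/(2*q + 5)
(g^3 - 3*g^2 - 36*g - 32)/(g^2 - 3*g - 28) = (g^2 - 7*g - 8)/(g - 7)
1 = 1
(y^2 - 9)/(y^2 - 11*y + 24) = (y + 3)/(y - 8)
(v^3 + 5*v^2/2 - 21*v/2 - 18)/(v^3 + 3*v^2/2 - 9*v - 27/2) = (v + 4)/(v + 3)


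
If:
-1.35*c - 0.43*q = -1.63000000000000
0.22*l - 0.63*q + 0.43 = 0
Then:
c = 1.20740740740741 - 0.318518518518519*q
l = 2.86363636363636*q - 1.95454545454545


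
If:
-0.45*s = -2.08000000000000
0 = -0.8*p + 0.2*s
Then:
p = 1.16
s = 4.62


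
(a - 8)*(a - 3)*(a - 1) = a^3 - 12*a^2 + 35*a - 24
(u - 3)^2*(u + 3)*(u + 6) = u^4 + 3*u^3 - 27*u^2 - 27*u + 162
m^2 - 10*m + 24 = (m - 6)*(m - 4)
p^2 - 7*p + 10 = (p - 5)*(p - 2)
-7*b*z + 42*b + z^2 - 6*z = (-7*b + z)*(z - 6)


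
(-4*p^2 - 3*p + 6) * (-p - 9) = 4*p^3 + 39*p^2 + 21*p - 54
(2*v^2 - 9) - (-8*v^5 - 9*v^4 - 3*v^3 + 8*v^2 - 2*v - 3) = 8*v^5 + 9*v^4 + 3*v^3 - 6*v^2 + 2*v - 6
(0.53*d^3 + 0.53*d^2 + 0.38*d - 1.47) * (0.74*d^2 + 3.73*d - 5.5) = 0.3922*d^5 + 2.3691*d^4 - 0.6569*d^3 - 2.5854*d^2 - 7.5731*d + 8.085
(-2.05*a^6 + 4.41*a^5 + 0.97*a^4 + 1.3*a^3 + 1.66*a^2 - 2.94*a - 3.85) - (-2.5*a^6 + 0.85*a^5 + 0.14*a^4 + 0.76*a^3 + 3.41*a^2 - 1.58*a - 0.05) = 0.45*a^6 + 3.56*a^5 + 0.83*a^4 + 0.54*a^3 - 1.75*a^2 - 1.36*a - 3.8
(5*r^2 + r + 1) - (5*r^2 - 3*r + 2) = 4*r - 1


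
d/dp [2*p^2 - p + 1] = 4*p - 1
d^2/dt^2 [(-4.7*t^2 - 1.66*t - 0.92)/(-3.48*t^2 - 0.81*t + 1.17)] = (5.6843418860808e-14*t^4 + 13.709808*t^3 + 181.668528*t^2 + 56.112912*t + 24.712992)/(42.144192*t^6 + 29.428272*t^5 - 35.65782*t^4 - 19.256535*t^3 + 11.988405*t^2 + 3.326427*t - 1.601613)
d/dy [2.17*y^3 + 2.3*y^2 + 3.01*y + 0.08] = 6.51*y^2 + 4.6*y + 3.01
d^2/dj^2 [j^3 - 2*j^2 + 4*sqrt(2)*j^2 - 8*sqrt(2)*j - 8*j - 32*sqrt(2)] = 6*j - 4 + 8*sqrt(2)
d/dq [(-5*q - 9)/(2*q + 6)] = -3/(q^2 + 6*q + 9)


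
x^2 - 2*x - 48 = (x - 8)*(x + 6)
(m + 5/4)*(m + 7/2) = m^2 + 19*m/4 + 35/8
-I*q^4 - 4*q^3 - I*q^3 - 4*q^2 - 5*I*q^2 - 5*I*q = q*(q - 5*I)*(q + I)*(-I*q - I)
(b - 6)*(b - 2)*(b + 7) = b^3 - b^2 - 44*b + 84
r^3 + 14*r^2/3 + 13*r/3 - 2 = (r - 1/3)*(r + 2)*(r + 3)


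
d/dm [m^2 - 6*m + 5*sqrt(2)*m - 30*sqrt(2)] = 2*m - 6 + 5*sqrt(2)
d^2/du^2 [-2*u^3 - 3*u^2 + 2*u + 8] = -12*u - 6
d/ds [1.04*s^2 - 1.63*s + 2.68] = 2.08*s - 1.63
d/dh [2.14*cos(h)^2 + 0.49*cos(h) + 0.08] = -(4.28*cos(h) + 0.49)*sin(h)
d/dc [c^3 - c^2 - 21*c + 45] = 3*c^2 - 2*c - 21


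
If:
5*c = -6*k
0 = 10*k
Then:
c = 0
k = 0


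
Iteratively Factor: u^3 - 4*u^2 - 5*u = (u + 1)*(u^2 - 5*u) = (u - 5)*(u + 1)*(u)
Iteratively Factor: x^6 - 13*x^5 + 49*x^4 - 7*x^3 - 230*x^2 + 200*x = (x + 2)*(x^5 - 15*x^4 + 79*x^3 - 165*x^2 + 100*x) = (x - 1)*(x + 2)*(x^4 - 14*x^3 + 65*x^2 - 100*x) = (x - 4)*(x - 1)*(x + 2)*(x^3 - 10*x^2 + 25*x) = (x - 5)*(x - 4)*(x - 1)*(x + 2)*(x^2 - 5*x) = x*(x - 5)*(x - 4)*(x - 1)*(x + 2)*(x - 5)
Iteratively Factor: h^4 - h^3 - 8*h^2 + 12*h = (h)*(h^3 - h^2 - 8*h + 12) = h*(h + 3)*(h^2 - 4*h + 4) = h*(h - 2)*(h + 3)*(h - 2)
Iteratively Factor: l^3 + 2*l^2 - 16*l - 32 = (l + 2)*(l^2 - 16) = (l - 4)*(l + 2)*(l + 4)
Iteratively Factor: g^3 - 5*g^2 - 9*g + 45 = (g - 5)*(g^2 - 9) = (g - 5)*(g - 3)*(g + 3)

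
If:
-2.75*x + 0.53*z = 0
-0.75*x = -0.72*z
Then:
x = 0.00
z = 0.00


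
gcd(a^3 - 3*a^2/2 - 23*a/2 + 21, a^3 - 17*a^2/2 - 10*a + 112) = a + 7/2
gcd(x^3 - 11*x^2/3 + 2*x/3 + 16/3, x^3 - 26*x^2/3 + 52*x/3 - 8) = x - 2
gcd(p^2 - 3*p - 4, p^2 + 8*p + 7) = p + 1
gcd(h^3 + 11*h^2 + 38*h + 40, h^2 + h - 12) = h + 4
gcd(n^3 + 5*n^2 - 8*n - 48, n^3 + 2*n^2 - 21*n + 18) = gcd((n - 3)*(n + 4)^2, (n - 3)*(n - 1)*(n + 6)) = n - 3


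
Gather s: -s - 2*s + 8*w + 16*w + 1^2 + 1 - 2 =-3*s + 24*w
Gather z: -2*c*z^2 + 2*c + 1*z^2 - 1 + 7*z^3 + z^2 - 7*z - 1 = 2*c + 7*z^3 + z^2*(2 - 2*c) - 7*z - 2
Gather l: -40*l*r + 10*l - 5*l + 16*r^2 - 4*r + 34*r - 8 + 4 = l*(5 - 40*r) + 16*r^2 + 30*r - 4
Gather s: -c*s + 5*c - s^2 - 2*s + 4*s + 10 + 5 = 5*c - s^2 + s*(2 - c) + 15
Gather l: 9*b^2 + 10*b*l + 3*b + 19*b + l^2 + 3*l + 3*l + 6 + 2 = 9*b^2 + 22*b + l^2 + l*(10*b + 6) + 8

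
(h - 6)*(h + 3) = h^2 - 3*h - 18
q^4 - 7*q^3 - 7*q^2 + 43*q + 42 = (q - 7)*(q - 3)*(q + 1)*(q + 2)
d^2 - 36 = (d - 6)*(d + 6)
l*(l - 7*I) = l^2 - 7*I*l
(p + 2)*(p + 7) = p^2 + 9*p + 14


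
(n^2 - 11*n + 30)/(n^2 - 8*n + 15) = (n - 6)/(n - 3)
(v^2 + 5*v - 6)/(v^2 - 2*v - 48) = (v - 1)/(v - 8)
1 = 1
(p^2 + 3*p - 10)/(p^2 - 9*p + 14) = (p + 5)/(p - 7)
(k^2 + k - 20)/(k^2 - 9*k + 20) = (k + 5)/(k - 5)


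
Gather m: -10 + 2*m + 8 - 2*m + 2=0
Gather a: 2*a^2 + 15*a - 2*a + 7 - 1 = 2*a^2 + 13*a + 6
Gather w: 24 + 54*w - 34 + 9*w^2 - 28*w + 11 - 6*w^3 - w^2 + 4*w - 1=-6*w^3 + 8*w^2 + 30*w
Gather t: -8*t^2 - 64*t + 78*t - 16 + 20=-8*t^2 + 14*t + 4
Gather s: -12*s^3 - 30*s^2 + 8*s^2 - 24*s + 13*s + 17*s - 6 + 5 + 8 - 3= -12*s^3 - 22*s^2 + 6*s + 4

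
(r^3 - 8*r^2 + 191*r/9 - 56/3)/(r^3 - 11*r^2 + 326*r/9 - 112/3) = (r - 3)/(r - 6)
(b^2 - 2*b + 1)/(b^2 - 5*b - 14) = (-b^2 + 2*b - 1)/(-b^2 + 5*b + 14)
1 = 1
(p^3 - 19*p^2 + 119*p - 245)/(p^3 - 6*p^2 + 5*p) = (p^2 - 14*p + 49)/(p*(p - 1))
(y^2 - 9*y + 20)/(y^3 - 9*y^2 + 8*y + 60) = (y - 4)/(y^2 - 4*y - 12)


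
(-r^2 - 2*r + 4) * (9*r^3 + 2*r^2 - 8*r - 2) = -9*r^5 - 20*r^4 + 40*r^3 + 26*r^2 - 28*r - 8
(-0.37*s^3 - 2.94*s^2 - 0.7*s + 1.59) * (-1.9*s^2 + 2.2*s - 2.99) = 0.703*s^5 + 4.772*s^4 - 4.0317*s^3 + 4.2296*s^2 + 5.591*s - 4.7541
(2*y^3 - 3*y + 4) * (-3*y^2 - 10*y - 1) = -6*y^5 - 20*y^4 + 7*y^3 + 18*y^2 - 37*y - 4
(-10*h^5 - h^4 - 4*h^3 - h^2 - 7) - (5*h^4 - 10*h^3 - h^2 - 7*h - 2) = -10*h^5 - 6*h^4 + 6*h^3 + 7*h - 5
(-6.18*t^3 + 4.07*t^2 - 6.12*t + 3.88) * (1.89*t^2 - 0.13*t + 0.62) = -11.6802*t^5 + 8.4957*t^4 - 15.9275*t^3 + 10.6522*t^2 - 4.2988*t + 2.4056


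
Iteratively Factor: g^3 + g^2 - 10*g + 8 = (g + 4)*(g^2 - 3*g + 2) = (g - 2)*(g + 4)*(g - 1)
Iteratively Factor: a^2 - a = (a - 1)*(a)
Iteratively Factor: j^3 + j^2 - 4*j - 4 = (j - 2)*(j^2 + 3*j + 2) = (j - 2)*(j + 1)*(j + 2)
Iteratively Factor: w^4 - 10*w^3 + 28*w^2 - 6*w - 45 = (w - 3)*(w^3 - 7*w^2 + 7*w + 15) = (w - 5)*(w - 3)*(w^2 - 2*w - 3) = (w - 5)*(w - 3)^2*(w + 1)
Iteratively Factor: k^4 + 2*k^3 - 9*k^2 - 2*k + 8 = (k + 4)*(k^3 - 2*k^2 - k + 2) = (k - 2)*(k + 4)*(k^2 - 1) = (k - 2)*(k - 1)*(k + 4)*(k + 1)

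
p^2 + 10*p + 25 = (p + 5)^2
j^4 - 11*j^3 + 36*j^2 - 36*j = j*(j - 6)*(j - 3)*(j - 2)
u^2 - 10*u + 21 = (u - 7)*(u - 3)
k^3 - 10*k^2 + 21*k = k*(k - 7)*(k - 3)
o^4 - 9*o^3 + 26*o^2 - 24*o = o*(o - 4)*(o - 3)*(o - 2)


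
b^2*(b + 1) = b^3 + b^2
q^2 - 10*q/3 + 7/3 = (q - 7/3)*(q - 1)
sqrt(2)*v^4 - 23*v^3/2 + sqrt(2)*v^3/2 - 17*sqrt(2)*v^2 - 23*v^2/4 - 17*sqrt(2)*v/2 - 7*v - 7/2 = (v + 1/2)*(v - 7*sqrt(2))*(v + sqrt(2))*(sqrt(2)*v + 1/2)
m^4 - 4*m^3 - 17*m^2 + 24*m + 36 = (m - 6)*(m - 2)*(m + 1)*(m + 3)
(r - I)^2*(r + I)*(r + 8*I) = r^4 + 7*I*r^3 + 9*r^2 + 7*I*r + 8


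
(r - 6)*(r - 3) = r^2 - 9*r + 18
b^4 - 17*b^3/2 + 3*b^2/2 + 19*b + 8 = (b - 8)*(b - 2)*(sqrt(2)*b/2 + sqrt(2)/2)*(sqrt(2)*b + sqrt(2)/2)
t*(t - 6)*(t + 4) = t^3 - 2*t^2 - 24*t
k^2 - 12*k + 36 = (k - 6)^2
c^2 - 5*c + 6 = (c - 3)*(c - 2)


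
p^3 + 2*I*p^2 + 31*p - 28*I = (p - 4*I)*(p - I)*(p + 7*I)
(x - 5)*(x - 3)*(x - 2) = x^3 - 10*x^2 + 31*x - 30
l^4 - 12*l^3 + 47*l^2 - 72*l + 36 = (l - 6)*(l - 3)*(l - 2)*(l - 1)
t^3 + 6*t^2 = t^2*(t + 6)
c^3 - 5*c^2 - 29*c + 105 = (c - 7)*(c - 3)*(c + 5)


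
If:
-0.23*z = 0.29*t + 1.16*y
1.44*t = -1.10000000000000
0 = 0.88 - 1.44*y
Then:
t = -0.76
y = 0.61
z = -2.12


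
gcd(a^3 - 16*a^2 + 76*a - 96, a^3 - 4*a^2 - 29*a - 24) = a - 8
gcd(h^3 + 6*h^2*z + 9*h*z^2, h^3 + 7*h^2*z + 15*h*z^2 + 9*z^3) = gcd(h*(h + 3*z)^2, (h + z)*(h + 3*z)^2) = h^2 + 6*h*z + 9*z^2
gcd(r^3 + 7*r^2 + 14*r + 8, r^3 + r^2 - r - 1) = r + 1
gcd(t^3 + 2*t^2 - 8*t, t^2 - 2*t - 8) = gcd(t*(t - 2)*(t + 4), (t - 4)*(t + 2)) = 1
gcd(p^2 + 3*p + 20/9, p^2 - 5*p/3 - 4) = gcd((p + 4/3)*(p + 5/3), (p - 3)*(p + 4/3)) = p + 4/3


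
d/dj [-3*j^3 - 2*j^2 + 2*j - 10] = -9*j^2 - 4*j + 2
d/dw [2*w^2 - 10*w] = 4*w - 10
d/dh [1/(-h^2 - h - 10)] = (2*h + 1)/(h^2 + h + 10)^2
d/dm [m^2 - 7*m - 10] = 2*m - 7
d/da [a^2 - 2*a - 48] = 2*a - 2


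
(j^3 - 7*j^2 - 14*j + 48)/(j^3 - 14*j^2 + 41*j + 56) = (j^2 + j - 6)/(j^2 - 6*j - 7)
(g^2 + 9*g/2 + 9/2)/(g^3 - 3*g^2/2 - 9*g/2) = (g + 3)/(g*(g - 3))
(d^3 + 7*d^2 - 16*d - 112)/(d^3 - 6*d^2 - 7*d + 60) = (d^2 + 11*d + 28)/(d^2 - 2*d - 15)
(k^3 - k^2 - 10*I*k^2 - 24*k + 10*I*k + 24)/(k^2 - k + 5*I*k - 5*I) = (k^2 - 10*I*k - 24)/(k + 5*I)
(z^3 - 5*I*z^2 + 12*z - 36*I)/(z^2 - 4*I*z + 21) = (z^2 - 8*I*z - 12)/(z - 7*I)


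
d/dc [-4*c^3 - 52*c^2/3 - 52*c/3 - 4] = -12*c^2 - 104*c/3 - 52/3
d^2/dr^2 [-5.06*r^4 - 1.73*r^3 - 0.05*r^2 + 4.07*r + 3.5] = -60.72*r^2 - 10.38*r - 0.1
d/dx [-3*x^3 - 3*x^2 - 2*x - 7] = -9*x^2 - 6*x - 2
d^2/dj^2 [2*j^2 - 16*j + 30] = 4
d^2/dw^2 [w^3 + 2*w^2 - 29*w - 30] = 6*w + 4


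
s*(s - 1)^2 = s^3 - 2*s^2 + s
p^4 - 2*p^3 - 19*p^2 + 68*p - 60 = (p - 3)*(p - 2)^2*(p + 5)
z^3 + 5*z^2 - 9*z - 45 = (z - 3)*(z + 3)*(z + 5)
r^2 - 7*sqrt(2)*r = r*(r - 7*sqrt(2))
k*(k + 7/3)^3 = k^4 + 7*k^3 + 49*k^2/3 + 343*k/27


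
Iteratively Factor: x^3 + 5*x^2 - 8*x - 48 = (x + 4)*(x^2 + x - 12) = (x + 4)^2*(x - 3)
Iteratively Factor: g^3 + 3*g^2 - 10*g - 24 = (g + 4)*(g^2 - g - 6) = (g + 2)*(g + 4)*(g - 3)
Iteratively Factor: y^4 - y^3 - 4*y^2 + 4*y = (y - 2)*(y^3 + y^2 - 2*y) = y*(y - 2)*(y^2 + y - 2) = y*(y - 2)*(y + 2)*(y - 1)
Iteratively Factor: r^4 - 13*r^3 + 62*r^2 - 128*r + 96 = (r - 4)*(r^3 - 9*r^2 + 26*r - 24) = (r - 4)^2*(r^2 - 5*r + 6) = (r - 4)^2*(r - 2)*(r - 3)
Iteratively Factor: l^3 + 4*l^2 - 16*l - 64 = (l + 4)*(l^2 - 16) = (l + 4)^2*(l - 4)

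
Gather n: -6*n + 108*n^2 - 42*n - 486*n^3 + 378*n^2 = -486*n^3 + 486*n^2 - 48*n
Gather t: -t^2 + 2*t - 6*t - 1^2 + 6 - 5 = -t^2 - 4*t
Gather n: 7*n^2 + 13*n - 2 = 7*n^2 + 13*n - 2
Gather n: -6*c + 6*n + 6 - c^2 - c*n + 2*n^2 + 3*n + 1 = -c^2 - 6*c + 2*n^2 + n*(9 - c) + 7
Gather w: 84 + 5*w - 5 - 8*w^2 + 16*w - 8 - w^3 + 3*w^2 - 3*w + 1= -w^3 - 5*w^2 + 18*w + 72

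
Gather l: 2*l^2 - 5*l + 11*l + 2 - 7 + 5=2*l^2 + 6*l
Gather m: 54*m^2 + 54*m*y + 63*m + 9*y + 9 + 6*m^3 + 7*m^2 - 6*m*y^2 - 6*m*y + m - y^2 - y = 6*m^3 + 61*m^2 + m*(-6*y^2 + 48*y + 64) - y^2 + 8*y + 9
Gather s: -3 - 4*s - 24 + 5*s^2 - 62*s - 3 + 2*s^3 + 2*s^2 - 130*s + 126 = 2*s^3 + 7*s^2 - 196*s + 96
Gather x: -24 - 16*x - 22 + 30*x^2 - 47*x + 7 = 30*x^2 - 63*x - 39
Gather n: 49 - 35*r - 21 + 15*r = 28 - 20*r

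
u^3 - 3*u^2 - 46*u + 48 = (u - 8)*(u - 1)*(u + 6)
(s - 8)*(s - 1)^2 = s^3 - 10*s^2 + 17*s - 8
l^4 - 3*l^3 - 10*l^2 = l^2*(l - 5)*(l + 2)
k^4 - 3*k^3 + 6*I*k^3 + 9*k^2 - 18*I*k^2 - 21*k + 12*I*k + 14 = (k - 2)*(k - 1)*(k - I)*(k + 7*I)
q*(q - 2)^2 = q^3 - 4*q^2 + 4*q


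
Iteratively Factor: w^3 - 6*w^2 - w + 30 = (w - 3)*(w^2 - 3*w - 10) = (w - 5)*(w - 3)*(w + 2)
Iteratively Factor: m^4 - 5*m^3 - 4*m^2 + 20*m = (m)*(m^3 - 5*m^2 - 4*m + 20) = m*(m + 2)*(m^2 - 7*m + 10) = m*(m - 5)*(m + 2)*(m - 2)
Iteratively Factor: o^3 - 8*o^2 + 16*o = (o - 4)*(o^2 - 4*o) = o*(o - 4)*(o - 4)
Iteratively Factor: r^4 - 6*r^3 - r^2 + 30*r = (r - 5)*(r^3 - r^2 - 6*r) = (r - 5)*(r + 2)*(r^2 - 3*r) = (r - 5)*(r - 3)*(r + 2)*(r)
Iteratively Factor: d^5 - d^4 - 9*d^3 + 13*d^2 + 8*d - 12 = (d - 2)*(d^4 + d^3 - 7*d^2 - d + 6) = (d - 2)*(d + 1)*(d^3 - 7*d + 6) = (d - 2)*(d - 1)*(d + 1)*(d^2 + d - 6) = (d - 2)^2*(d - 1)*(d + 1)*(d + 3)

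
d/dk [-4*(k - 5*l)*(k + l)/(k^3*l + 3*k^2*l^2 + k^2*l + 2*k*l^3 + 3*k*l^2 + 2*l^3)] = 4*(k^2 - 10*k*l - 10*l^2 - 7*l)/(l*(k^4 + 4*k^3*l + 2*k^3 + 4*k^2*l^2 + 8*k^2*l + k^2 + 8*k*l^2 + 4*k*l + 4*l^2))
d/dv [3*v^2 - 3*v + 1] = 6*v - 3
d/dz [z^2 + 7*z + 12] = 2*z + 7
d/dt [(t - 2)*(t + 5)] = 2*t + 3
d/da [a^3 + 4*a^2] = a*(3*a + 8)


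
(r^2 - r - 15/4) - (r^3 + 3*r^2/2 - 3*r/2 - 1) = -r^3 - r^2/2 + r/2 - 11/4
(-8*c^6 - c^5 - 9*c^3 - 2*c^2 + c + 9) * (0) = 0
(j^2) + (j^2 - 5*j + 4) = 2*j^2 - 5*j + 4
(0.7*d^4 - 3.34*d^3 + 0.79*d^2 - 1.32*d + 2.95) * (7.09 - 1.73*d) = -1.211*d^5 + 10.7412*d^4 - 25.0473*d^3 + 7.8847*d^2 - 14.4623*d + 20.9155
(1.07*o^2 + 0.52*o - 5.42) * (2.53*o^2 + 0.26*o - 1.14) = 2.7071*o^4 + 1.5938*o^3 - 14.7972*o^2 - 2.002*o + 6.1788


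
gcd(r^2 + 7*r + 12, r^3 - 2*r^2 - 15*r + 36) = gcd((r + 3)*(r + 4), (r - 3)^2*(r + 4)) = r + 4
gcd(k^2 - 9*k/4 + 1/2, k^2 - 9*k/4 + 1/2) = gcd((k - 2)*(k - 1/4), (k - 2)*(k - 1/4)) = k^2 - 9*k/4 + 1/2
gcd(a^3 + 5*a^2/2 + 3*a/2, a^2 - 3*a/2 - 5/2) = a + 1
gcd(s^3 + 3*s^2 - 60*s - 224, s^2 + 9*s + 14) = s + 7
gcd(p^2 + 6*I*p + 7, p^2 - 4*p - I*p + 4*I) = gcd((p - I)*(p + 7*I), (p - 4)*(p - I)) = p - I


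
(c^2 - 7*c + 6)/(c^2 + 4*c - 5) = (c - 6)/(c + 5)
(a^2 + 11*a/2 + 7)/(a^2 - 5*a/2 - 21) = (a + 2)/(a - 6)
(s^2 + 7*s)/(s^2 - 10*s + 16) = s*(s + 7)/(s^2 - 10*s + 16)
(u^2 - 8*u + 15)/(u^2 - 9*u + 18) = (u - 5)/(u - 6)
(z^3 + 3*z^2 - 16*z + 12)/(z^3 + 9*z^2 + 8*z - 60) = (z - 1)/(z + 5)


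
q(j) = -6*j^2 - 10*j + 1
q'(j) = -12*j - 10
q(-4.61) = -80.41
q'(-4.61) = 45.32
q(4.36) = -156.66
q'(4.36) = -62.32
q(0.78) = -10.45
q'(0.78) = -19.36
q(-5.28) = -113.47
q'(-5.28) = 53.36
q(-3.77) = -46.58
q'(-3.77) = 35.24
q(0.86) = -12.04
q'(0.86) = -20.32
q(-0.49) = 4.46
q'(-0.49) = -4.12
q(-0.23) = 2.98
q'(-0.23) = -7.24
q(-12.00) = -743.00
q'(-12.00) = 134.00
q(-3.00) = -23.00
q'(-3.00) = 26.00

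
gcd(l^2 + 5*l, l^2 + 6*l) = l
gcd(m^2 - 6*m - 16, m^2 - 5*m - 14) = m + 2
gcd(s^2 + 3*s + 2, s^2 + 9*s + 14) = s + 2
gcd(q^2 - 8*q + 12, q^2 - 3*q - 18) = q - 6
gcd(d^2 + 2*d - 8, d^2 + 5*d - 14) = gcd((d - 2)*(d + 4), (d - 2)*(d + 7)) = d - 2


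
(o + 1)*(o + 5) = o^2 + 6*o + 5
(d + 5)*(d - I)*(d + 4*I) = d^3 + 5*d^2 + 3*I*d^2 + 4*d + 15*I*d + 20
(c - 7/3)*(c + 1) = c^2 - 4*c/3 - 7/3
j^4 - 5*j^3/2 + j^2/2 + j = j*(j - 2)*(j - 1)*(j + 1/2)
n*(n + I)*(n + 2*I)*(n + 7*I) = n^4 + 10*I*n^3 - 23*n^2 - 14*I*n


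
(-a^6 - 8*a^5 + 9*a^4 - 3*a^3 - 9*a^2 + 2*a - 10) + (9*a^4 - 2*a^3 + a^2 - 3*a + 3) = -a^6 - 8*a^5 + 18*a^4 - 5*a^3 - 8*a^2 - a - 7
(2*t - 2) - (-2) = 2*t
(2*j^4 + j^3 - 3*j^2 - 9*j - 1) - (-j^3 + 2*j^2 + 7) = 2*j^4 + 2*j^3 - 5*j^2 - 9*j - 8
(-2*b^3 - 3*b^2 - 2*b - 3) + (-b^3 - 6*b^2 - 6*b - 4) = -3*b^3 - 9*b^2 - 8*b - 7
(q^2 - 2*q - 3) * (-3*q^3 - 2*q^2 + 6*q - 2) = -3*q^5 + 4*q^4 + 19*q^3 - 8*q^2 - 14*q + 6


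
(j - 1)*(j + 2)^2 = j^3 + 3*j^2 - 4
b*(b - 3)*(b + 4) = b^3 + b^2 - 12*b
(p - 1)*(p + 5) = p^2 + 4*p - 5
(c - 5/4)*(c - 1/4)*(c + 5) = c^3 + 7*c^2/2 - 115*c/16 + 25/16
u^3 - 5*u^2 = u^2*(u - 5)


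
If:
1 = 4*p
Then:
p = 1/4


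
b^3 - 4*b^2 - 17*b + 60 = (b - 5)*(b - 3)*(b + 4)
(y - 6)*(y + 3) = y^2 - 3*y - 18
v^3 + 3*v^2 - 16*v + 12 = (v - 2)*(v - 1)*(v + 6)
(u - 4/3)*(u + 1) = u^2 - u/3 - 4/3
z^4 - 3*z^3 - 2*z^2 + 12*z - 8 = (z - 2)^2*(z - 1)*(z + 2)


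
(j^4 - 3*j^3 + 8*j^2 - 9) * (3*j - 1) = 3*j^5 - 10*j^4 + 27*j^3 - 8*j^2 - 27*j + 9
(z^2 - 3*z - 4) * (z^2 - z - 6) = z^4 - 4*z^3 - 7*z^2 + 22*z + 24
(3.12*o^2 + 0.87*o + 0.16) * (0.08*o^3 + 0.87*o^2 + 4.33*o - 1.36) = 0.2496*o^5 + 2.784*o^4 + 14.2793*o^3 - 0.336900000000001*o^2 - 0.4904*o - 0.2176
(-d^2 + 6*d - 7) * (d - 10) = -d^3 + 16*d^2 - 67*d + 70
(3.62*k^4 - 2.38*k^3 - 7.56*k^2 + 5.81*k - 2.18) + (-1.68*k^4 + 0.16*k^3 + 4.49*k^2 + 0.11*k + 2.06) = 1.94*k^4 - 2.22*k^3 - 3.07*k^2 + 5.92*k - 0.12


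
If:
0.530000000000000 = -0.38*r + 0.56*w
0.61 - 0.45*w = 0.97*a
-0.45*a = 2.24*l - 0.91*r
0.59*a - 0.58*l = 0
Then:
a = 0.10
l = 0.10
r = 0.29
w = 1.15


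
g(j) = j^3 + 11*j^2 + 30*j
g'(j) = 3*j^2 + 22*j + 30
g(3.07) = 224.71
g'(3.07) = 125.81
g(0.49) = 17.46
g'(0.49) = 41.50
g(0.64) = 23.97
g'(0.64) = 45.31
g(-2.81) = -19.63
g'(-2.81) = -8.13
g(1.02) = 43.11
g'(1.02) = 55.56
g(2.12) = 122.57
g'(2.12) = 90.12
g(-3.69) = -11.17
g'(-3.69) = -10.33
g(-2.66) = -20.79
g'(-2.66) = -7.29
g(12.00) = 3672.00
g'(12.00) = 726.00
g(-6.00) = 0.00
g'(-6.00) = 6.00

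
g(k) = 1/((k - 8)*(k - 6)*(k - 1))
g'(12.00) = 0.00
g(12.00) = 0.00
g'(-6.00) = 0.00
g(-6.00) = 0.00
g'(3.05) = 0.00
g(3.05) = 0.03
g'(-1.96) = -0.00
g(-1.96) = -0.00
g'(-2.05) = -0.00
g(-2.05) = -0.00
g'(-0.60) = -0.01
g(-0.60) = -0.01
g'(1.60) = -0.08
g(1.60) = 0.06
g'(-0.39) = -0.01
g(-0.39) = -0.01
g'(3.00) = 0.00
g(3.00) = 0.03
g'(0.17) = -0.04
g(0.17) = -0.03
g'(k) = -1/((k - 8)*(k - 6)*(k - 1)^2) - 1/((k - 8)*(k - 6)^2*(k - 1)) - 1/((k - 8)^2*(k - 6)*(k - 1))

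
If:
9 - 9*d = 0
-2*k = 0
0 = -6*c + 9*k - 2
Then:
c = -1/3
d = 1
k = 0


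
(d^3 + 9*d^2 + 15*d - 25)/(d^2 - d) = d + 10 + 25/d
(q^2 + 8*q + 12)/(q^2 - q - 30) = (q^2 + 8*q + 12)/(q^2 - q - 30)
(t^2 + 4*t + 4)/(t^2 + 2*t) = (t + 2)/t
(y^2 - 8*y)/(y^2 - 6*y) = (y - 8)/(y - 6)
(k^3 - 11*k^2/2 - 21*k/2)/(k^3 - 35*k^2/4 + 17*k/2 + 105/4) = 2*k*(2*k + 3)/(4*k^2 - 7*k - 15)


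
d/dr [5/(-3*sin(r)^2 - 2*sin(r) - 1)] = 10*(3*sin(r) + 1)*cos(r)/(3*sin(r)^2 + 2*sin(r) + 1)^2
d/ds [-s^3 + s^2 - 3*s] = -3*s^2 + 2*s - 3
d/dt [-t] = -1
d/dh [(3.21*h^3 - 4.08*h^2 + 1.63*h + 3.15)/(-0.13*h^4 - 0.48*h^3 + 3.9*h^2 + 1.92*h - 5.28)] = (0.4173*h^6 - 1.0608*h^5 + 11.1963*h^4 + 15.5292*h^3 - 60.501*h^2 + 18.5148*h - 14.6544)/(0.0169*h^8 + 0.1248*h^7 - 0.7836*h^6 - 4.2432*h^5 + 14.7396*h^4 + 20.0448*h^3 - 37.4976*h^2 - 20.2752*h + 27.8784)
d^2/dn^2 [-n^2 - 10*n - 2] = -2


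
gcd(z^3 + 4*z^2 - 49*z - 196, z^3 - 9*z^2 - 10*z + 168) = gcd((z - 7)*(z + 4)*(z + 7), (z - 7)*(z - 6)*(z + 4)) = z^2 - 3*z - 28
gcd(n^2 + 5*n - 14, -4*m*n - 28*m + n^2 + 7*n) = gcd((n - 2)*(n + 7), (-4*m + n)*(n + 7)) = n + 7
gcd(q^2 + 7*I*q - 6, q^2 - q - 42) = 1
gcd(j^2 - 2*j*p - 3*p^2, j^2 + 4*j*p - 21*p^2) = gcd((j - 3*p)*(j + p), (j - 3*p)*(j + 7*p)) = -j + 3*p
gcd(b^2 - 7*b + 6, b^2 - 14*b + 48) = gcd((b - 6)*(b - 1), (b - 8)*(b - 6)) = b - 6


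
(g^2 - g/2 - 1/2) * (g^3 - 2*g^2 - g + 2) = g^5 - 5*g^4/2 - g^3/2 + 7*g^2/2 - g/2 - 1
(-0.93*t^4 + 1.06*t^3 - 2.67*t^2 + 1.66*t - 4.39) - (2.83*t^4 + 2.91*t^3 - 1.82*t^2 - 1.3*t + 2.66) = -3.76*t^4 - 1.85*t^3 - 0.85*t^2 + 2.96*t - 7.05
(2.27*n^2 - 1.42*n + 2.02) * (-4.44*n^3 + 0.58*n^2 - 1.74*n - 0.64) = -10.0788*n^5 + 7.6214*n^4 - 13.7422*n^3 + 2.1896*n^2 - 2.606*n - 1.2928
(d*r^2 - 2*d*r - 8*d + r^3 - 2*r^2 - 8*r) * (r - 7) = d*r^3 - 9*d*r^2 + 6*d*r + 56*d + r^4 - 9*r^3 + 6*r^2 + 56*r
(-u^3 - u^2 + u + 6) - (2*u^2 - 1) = -u^3 - 3*u^2 + u + 7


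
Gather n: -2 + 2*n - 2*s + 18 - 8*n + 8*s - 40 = -6*n + 6*s - 24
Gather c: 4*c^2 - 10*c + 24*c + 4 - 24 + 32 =4*c^2 + 14*c + 12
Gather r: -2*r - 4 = -2*r - 4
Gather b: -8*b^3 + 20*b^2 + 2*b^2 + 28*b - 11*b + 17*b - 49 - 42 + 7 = -8*b^3 + 22*b^2 + 34*b - 84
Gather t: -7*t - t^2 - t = -t^2 - 8*t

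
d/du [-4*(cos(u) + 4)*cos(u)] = 8*(cos(u) + 2)*sin(u)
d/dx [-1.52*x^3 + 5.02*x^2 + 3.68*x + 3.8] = -4.56*x^2 + 10.04*x + 3.68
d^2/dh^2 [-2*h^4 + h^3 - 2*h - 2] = 6*h*(1 - 4*h)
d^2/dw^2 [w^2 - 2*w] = 2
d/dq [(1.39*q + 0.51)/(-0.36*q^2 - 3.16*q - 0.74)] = (0.5004*q^2 + 0.3672*q + 0.583)/(0.1296*q^4 + 2.2752*q^3 + 10.5184*q^2 + 4.6768*q + 0.5476)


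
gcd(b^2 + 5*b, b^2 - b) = b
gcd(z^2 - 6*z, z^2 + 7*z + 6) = 1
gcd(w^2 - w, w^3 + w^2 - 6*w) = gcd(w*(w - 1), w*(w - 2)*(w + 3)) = w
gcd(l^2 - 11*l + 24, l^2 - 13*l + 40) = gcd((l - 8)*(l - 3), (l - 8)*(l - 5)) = l - 8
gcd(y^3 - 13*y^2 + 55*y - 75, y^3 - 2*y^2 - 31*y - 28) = 1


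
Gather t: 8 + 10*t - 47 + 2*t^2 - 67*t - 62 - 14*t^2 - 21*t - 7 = -12*t^2 - 78*t - 108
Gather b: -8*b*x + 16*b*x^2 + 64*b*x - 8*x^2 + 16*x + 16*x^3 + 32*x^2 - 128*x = b*(16*x^2 + 56*x) + 16*x^3 + 24*x^2 - 112*x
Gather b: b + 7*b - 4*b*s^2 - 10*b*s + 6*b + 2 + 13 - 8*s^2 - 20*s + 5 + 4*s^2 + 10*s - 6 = b*(-4*s^2 - 10*s + 14) - 4*s^2 - 10*s + 14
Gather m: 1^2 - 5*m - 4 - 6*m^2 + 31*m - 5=-6*m^2 + 26*m - 8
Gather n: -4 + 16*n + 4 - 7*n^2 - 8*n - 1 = -7*n^2 + 8*n - 1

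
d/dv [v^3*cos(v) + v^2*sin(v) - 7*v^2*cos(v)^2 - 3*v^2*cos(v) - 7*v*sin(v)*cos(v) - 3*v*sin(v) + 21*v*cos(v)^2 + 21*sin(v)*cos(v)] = -v^3*sin(v) + 3*v^2*sin(v) + 7*v^2*sin(2*v) + 4*v^2*cos(v) + 2*v*sin(v) - 21*v*sin(2*v) - 9*v*cos(v) - 14*v*cos(2*v) - 7*v - 3*sin(v) - 7*sin(2*v)/2 + 63*cos(2*v)/2 + 21/2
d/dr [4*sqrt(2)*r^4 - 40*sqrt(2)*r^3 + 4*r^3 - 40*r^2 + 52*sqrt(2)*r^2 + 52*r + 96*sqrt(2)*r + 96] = 16*sqrt(2)*r^3 - 120*sqrt(2)*r^2 + 12*r^2 - 80*r + 104*sqrt(2)*r + 52 + 96*sqrt(2)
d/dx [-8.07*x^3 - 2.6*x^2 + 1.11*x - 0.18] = -24.21*x^2 - 5.2*x + 1.11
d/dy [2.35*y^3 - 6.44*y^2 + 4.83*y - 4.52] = 7.05*y^2 - 12.88*y + 4.83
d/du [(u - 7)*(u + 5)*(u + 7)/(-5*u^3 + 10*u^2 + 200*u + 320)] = (7*u^4 - 18*u^3 - 245*u^2 + 1620*u + 6664)/(5*(u^6 - 4*u^5 - 76*u^4 + 32*u^3 + 1856*u^2 + 5120*u + 4096))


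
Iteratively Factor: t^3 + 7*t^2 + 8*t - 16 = (t + 4)*(t^2 + 3*t - 4) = (t - 1)*(t + 4)*(t + 4)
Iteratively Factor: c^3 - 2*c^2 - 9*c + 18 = (c + 3)*(c^2 - 5*c + 6) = (c - 3)*(c + 3)*(c - 2)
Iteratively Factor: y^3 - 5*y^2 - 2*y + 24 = (y - 3)*(y^2 - 2*y - 8) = (y - 3)*(y + 2)*(y - 4)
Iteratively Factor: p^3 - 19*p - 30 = (p + 3)*(p^2 - 3*p - 10) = (p + 2)*(p + 3)*(p - 5)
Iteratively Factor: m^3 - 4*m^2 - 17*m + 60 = (m + 4)*(m^2 - 8*m + 15) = (m - 5)*(m + 4)*(m - 3)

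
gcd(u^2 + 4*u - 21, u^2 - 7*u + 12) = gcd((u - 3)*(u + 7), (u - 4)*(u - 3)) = u - 3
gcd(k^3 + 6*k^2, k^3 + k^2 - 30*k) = k^2 + 6*k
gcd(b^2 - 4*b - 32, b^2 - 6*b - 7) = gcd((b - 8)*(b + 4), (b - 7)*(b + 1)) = 1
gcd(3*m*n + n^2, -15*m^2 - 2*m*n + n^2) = 3*m + n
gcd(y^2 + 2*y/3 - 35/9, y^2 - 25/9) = y - 5/3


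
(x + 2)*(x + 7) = x^2 + 9*x + 14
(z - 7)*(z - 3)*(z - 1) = z^3 - 11*z^2 + 31*z - 21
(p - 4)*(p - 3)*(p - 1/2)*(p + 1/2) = p^4 - 7*p^3 + 47*p^2/4 + 7*p/4 - 3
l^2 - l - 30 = (l - 6)*(l + 5)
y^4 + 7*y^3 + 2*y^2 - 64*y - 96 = (y - 3)*(y + 2)*(y + 4)^2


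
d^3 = d^3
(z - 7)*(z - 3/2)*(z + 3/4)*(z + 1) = z^4 - 27*z^3/4 - 29*z^2/8 + 12*z + 63/8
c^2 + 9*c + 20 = (c + 4)*(c + 5)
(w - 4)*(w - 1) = w^2 - 5*w + 4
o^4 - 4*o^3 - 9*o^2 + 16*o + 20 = (o - 5)*(o - 2)*(o + 1)*(o + 2)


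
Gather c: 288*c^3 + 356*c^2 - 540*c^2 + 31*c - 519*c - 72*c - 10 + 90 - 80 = 288*c^3 - 184*c^2 - 560*c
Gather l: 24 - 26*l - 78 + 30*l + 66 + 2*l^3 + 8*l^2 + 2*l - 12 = 2*l^3 + 8*l^2 + 6*l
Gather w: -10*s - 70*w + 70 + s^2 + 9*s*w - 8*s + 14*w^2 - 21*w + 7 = s^2 - 18*s + 14*w^2 + w*(9*s - 91) + 77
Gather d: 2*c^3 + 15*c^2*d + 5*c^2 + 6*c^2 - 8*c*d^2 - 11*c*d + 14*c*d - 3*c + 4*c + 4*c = 2*c^3 + 11*c^2 - 8*c*d^2 + 5*c + d*(15*c^2 + 3*c)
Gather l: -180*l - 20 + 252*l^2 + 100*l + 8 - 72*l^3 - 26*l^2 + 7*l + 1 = -72*l^3 + 226*l^2 - 73*l - 11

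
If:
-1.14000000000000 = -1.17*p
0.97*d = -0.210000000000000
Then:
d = -0.22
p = 0.97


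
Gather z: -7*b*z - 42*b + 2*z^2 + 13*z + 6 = -42*b + 2*z^2 + z*(13 - 7*b) + 6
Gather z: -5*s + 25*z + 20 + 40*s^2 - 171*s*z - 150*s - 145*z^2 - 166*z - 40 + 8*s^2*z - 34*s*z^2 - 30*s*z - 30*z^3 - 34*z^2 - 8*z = 40*s^2 - 155*s - 30*z^3 + z^2*(-34*s - 179) + z*(8*s^2 - 201*s - 149) - 20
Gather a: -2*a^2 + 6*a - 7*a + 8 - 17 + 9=-2*a^2 - a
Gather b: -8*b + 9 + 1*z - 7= -8*b + z + 2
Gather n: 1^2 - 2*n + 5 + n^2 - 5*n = n^2 - 7*n + 6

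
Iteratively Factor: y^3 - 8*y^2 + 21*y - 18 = (y - 3)*(y^2 - 5*y + 6) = (y - 3)*(y - 2)*(y - 3)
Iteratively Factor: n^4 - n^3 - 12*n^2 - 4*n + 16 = (n - 4)*(n^3 + 3*n^2 - 4) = (n - 4)*(n + 2)*(n^2 + n - 2) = (n - 4)*(n + 2)^2*(n - 1)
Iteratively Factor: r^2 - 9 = (r - 3)*(r + 3)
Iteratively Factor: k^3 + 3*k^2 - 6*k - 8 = (k - 2)*(k^2 + 5*k + 4) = (k - 2)*(k + 4)*(k + 1)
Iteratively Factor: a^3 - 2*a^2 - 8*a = (a - 4)*(a^2 + 2*a) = a*(a - 4)*(a + 2)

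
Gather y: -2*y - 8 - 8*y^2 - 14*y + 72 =-8*y^2 - 16*y + 64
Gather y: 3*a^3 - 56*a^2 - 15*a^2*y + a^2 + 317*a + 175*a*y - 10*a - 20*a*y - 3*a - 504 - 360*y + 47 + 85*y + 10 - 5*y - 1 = 3*a^3 - 55*a^2 + 304*a + y*(-15*a^2 + 155*a - 280) - 448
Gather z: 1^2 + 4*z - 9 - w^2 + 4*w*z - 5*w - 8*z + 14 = -w^2 - 5*w + z*(4*w - 4) + 6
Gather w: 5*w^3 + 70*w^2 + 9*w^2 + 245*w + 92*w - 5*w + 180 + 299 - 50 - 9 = 5*w^3 + 79*w^2 + 332*w + 420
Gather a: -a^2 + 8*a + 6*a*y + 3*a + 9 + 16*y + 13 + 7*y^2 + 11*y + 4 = -a^2 + a*(6*y + 11) + 7*y^2 + 27*y + 26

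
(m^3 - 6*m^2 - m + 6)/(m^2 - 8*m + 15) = (m^3 - 6*m^2 - m + 6)/(m^2 - 8*m + 15)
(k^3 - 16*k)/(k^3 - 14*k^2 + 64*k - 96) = k*(k + 4)/(k^2 - 10*k + 24)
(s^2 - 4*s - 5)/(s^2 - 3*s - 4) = (s - 5)/(s - 4)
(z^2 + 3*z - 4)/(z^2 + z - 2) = (z + 4)/(z + 2)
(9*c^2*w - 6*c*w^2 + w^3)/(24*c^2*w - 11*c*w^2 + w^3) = (-3*c + w)/(-8*c + w)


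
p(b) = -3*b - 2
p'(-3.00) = -3.00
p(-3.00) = 7.00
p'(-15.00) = -3.00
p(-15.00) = 43.00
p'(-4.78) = -3.00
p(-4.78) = 12.34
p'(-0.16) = -3.00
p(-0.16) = -1.52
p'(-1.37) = -3.00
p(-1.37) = 2.11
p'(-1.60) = -3.00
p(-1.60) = 2.80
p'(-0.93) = -3.00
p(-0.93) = 0.79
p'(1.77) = -3.00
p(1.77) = -7.31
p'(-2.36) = -3.00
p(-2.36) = 5.08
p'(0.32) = -3.00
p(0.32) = -2.96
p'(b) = -3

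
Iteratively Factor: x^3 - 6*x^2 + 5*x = (x - 1)*(x^2 - 5*x) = (x - 5)*(x - 1)*(x)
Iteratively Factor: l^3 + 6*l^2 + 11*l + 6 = (l + 3)*(l^2 + 3*l + 2) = (l + 1)*(l + 3)*(l + 2)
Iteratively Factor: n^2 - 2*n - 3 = (n + 1)*(n - 3)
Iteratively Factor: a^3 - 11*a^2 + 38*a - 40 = (a - 2)*(a^2 - 9*a + 20) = (a - 5)*(a - 2)*(a - 4)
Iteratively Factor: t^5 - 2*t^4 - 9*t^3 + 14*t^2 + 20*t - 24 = (t - 2)*(t^4 - 9*t^2 - 4*t + 12) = (t - 3)*(t - 2)*(t^3 + 3*t^2 - 4) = (t - 3)*(t - 2)*(t + 2)*(t^2 + t - 2) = (t - 3)*(t - 2)*(t + 2)^2*(t - 1)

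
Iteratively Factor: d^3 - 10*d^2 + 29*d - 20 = (d - 5)*(d^2 - 5*d + 4) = (d - 5)*(d - 4)*(d - 1)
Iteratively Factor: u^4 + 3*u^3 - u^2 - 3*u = (u + 3)*(u^3 - u) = u*(u + 3)*(u^2 - 1) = u*(u + 1)*(u + 3)*(u - 1)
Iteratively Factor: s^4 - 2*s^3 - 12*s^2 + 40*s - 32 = (s + 4)*(s^3 - 6*s^2 + 12*s - 8) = (s - 2)*(s + 4)*(s^2 - 4*s + 4) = (s - 2)^2*(s + 4)*(s - 2)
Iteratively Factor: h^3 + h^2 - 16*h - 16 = (h + 4)*(h^2 - 3*h - 4) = (h - 4)*(h + 4)*(h + 1)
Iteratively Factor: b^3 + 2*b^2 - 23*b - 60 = (b + 3)*(b^2 - b - 20) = (b - 5)*(b + 3)*(b + 4)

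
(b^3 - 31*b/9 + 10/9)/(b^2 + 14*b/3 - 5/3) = (3*b^2 + b - 10)/(3*(b + 5))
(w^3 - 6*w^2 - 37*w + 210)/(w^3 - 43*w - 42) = (w - 5)/(w + 1)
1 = 1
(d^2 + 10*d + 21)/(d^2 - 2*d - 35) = (d^2 + 10*d + 21)/(d^2 - 2*d - 35)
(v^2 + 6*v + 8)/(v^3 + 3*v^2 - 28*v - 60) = (v + 4)/(v^2 + v - 30)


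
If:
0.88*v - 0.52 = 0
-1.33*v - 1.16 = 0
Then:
No Solution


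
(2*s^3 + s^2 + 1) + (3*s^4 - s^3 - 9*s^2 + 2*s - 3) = 3*s^4 + s^3 - 8*s^2 + 2*s - 2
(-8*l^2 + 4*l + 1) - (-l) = -8*l^2 + 5*l + 1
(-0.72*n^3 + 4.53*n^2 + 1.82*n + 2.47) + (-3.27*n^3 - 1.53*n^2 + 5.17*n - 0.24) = -3.99*n^3 + 3.0*n^2 + 6.99*n + 2.23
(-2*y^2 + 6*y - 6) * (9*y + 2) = -18*y^3 + 50*y^2 - 42*y - 12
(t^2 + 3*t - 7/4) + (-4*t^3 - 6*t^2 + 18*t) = -4*t^3 - 5*t^2 + 21*t - 7/4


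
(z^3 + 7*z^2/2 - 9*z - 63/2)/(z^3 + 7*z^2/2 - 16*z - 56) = (z^2 - 9)/(z^2 - 16)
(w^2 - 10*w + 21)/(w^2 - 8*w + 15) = (w - 7)/(w - 5)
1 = 1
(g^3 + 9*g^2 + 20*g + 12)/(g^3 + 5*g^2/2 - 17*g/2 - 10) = 2*(g^2 + 8*g + 12)/(2*g^2 + 3*g - 20)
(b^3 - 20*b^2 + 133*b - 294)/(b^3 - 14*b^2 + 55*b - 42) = (b - 7)/(b - 1)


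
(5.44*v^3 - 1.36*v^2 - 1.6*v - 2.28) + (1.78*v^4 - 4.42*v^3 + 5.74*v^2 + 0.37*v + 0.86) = 1.78*v^4 + 1.02*v^3 + 4.38*v^2 - 1.23*v - 1.42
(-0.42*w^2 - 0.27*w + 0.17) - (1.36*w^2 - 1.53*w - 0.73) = -1.78*w^2 + 1.26*w + 0.9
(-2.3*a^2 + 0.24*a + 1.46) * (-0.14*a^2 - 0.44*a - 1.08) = 0.322*a^4 + 0.9784*a^3 + 2.174*a^2 - 0.9016*a - 1.5768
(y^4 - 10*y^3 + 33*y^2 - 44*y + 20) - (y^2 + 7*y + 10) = y^4 - 10*y^3 + 32*y^2 - 51*y + 10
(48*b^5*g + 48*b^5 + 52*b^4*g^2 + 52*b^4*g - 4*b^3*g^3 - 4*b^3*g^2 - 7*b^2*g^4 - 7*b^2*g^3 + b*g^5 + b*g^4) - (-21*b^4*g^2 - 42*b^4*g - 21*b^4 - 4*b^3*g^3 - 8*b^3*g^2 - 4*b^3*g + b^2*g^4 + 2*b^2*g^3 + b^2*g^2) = 48*b^5*g + 48*b^5 + 73*b^4*g^2 + 94*b^4*g + 21*b^4 + 4*b^3*g^2 + 4*b^3*g - 8*b^2*g^4 - 9*b^2*g^3 - b^2*g^2 + b*g^5 + b*g^4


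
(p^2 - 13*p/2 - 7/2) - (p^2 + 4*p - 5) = 3/2 - 21*p/2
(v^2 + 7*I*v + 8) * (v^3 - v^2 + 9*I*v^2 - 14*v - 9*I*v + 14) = v^5 - v^4 + 16*I*v^4 - 69*v^3 - 16*I*v^3 + 69*v^2 - 26*I*v^2 - 112*v + 26*I*v + 112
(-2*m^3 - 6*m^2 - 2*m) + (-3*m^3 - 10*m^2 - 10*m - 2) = -5*m^3 - 16*m^2 - 12*m - 2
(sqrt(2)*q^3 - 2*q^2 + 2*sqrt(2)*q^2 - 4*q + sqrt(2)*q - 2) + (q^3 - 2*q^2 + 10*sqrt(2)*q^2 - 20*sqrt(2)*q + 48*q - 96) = q^3 + sqrt(2)*q^3 - 4*q^2 + 12*sqrt(2)*q^2 - 19*sqrt(2)*q + 44*q - 98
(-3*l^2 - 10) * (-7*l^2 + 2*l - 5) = 21*l^4 - 6*l^3 + 85*l^2 - 20*l + 50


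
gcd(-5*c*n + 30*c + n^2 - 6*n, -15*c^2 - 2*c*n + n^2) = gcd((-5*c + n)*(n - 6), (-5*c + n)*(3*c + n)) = 5*c - n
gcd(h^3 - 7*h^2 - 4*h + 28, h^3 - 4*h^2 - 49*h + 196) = h - 7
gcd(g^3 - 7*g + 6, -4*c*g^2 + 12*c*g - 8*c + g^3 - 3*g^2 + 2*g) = g^2 - 3*g + 2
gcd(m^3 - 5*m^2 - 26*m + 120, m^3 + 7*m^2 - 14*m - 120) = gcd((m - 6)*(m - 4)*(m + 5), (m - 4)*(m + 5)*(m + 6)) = m^2 + m - 20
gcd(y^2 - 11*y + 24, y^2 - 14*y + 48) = y - 8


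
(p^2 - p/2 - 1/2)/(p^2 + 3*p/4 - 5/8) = 4*(2*p^2 - p - 1)/(8*p^2 + 6*p - 5)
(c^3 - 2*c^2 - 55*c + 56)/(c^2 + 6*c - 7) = c - 8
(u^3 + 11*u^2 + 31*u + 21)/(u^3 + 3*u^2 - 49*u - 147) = (u + 1)/(u - 7)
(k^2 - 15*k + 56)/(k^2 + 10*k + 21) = (k^2 - 15*k + 56)/(k^2 + 10*k + 21)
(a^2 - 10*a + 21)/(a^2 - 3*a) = (a - 7)/a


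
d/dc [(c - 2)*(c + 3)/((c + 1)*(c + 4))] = 2*(2*c^2 + 10*c + 17)/(c^4 + 10*c^3 + 33*c^2 + 40*c + 16)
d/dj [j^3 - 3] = 3*j^2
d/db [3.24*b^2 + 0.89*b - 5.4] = 6.48*b + 0.89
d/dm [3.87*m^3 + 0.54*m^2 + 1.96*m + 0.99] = 11.61*m^2 + 1.08*m + 1.96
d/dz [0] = 0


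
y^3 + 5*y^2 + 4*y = y*(y + 1)*(y + 4)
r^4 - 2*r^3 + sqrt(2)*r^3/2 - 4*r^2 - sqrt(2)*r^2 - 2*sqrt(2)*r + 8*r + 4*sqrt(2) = (r - 2)^2*(r + 2)*(r + sqrt(2)/2)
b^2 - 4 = (b - 2)*(b + 2)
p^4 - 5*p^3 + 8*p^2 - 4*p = p*(p - 2)^2*(p - 1)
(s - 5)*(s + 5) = s^2 - 25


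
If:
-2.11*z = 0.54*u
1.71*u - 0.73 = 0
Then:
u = 0.43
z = -0.11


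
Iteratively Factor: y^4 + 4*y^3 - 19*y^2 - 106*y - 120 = (y - 5)*(y^3 + 9*y^2 + 26*y + 24) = (y - 5)*(y + 4)*(y^2 + 5*y + 6) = (y - 5)*(y + 3)*(y + 4)*(y + 2)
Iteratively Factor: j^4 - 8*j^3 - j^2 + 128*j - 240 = (j - 5)*(j^3 - 3*j^2 - 16*j + 48) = (j - 5)*(j - 4)*(j^2 + j - 12) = (j - 5)*(j - 4)*(j - 3)*(j + 4)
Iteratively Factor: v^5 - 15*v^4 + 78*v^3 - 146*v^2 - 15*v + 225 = (v - 5)*(v^4 - 10*v^3 + 28*v^2 - 6*v - 45) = (v - 5)*(v - 3)*(v^3 - 7*v^2 + 7*v + 15) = (v - 5)*(v - 3)^2*(v^2 - 4*v - 5) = (v - 5)^2*(v - 3)^2*(v + 1)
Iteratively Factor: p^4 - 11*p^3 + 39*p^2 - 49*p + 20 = (p - 5)*(p^3 - 6*p^2 + 9*p - 4) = (p - 5)*(p - 1)*(p^2 - 5*p + 4) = (p - 5)*(p - 1)^2*(p - 4)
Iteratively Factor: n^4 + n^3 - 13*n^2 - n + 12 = (n + 4)*(n^3 - 3*n^2 - n + 3) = (n - 1)*(n + 4)*(n^2 - 2*n - 3) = (n - 3)*(n - 1)*(n + 4)*(n + 1)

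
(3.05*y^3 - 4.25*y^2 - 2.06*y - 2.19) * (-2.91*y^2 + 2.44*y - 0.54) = -8.8755*y^5 + 19.8095*y^4 - 6.0224*y^3 + 3.6415*y^2 - 4.2312*y + 1.1826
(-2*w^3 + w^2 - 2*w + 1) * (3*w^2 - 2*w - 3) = -6*w^5 + 7*w^4 - 2*w^3 + 4*w^2 + 4*w - 3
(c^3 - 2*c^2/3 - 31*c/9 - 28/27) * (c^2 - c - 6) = c^5 - 5*c^4/3 - 79*c^3/9 + 173*c^2/27 + 586*c/27 + 56/9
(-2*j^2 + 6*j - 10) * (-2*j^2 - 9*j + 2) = 4*j^4 + 6*j^3 - 38*j^2 + 102*j - 20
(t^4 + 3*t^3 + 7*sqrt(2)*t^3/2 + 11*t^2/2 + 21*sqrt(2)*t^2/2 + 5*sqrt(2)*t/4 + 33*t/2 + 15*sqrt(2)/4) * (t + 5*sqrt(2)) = t^5 + 3*t^4 + 17*sqrt(2)*t^4/2 + 51*sqrt(2)*t^3/2 + 81*t^3/2 + 115*sqrt(2)*t^2/4 + 243*t^2/2 + 25*t/2 + 345*sqrt(2)*t/4 + 75/2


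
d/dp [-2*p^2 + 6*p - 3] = 6 - 4*p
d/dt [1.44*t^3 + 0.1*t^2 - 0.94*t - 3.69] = 4.32*t^2 + 0.2*t - 0.94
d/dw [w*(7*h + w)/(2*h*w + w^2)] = -5*h/(4*h^2 + 4*h*w + w^2)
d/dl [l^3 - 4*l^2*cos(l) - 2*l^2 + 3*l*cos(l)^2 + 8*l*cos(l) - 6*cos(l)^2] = 4*l^2*sin(l) + 3*l^2 - 3*l*sin(2*l) - 8*sqrt(2)*l*sin(l + pi/4) - 4*l + 6*sin(2*l) + 8*cos(l) + 3*cos(2*l)/2 + 3/2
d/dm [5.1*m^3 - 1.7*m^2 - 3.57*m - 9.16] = 15.3*m^2 - 3.4*m - 3.57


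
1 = 1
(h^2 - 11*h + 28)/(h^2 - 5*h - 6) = (-h^2 + 11*h - 28)/(-h^2 + 5*h + 6)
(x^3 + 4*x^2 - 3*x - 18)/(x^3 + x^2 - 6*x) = (x + 3)/x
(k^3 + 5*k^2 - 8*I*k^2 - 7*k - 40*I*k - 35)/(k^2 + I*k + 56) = (k^2 + k*(5 - I) - 5*I)/(k + 8*I)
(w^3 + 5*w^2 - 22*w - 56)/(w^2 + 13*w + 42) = (w^2 - 2*w - 8)/(w + 6)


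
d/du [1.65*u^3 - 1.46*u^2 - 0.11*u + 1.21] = 4.95*u^2 - 2.92*u - 0.11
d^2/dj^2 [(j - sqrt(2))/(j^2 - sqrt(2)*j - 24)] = 2*((-3*j + 2*sqrt(2))*(-j^2 + sqrt(2)*j + 24) - (j - sqrt(2))*(2*j - sqrt(2))^2)/(-j^2 + sqrt(2)*j + 24)^3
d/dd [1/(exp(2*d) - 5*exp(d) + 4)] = (5 - 2*exp(d))*exp(d)/(exp(2*d) - 5*exp(d) + 4)^2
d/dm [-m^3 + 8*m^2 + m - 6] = -3*m^2 + 16*m + 1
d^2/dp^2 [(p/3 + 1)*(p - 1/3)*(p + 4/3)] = 2*p + 8/3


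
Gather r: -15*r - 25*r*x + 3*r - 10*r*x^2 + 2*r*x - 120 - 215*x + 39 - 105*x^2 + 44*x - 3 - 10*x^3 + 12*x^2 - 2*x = r*(-10*x^2 - 23*x - 12) - 10*x^3 - 93*x^2 - 173*x - 84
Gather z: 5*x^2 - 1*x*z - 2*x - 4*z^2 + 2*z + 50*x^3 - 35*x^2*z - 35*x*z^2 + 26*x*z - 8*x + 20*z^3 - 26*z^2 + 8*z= 50*x^3 + 5*x^2 - 10*x + 20*z^3 + z^2*(-35*x - 30) + z*(-35*x^2 + 25*x + 10)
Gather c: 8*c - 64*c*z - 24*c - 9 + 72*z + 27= c*(-64*z - 16) + 72*z + 18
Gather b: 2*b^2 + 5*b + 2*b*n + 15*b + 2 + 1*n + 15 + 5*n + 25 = 2*b^2 + b*(2*n + 20) + 6*n + 42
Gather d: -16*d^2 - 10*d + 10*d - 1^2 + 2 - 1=-16*d^2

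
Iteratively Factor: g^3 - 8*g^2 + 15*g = (g - 5)*(g^2 - 3*g) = (g - 5)*(g - 3)*(g)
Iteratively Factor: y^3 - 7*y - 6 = (y + 2)*(y^2 - 2*y - 3) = (y - 3)*(y + 2)*(y + 1)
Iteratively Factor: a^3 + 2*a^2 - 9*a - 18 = (a + 3)*(a^2 - a - 6) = (a + 2)*(a + 3)*(a - 3)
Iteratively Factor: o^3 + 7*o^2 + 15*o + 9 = (o + 3)*(o^2 + 4*o + 3) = (o + 1)*(o + 3)*(o + 3)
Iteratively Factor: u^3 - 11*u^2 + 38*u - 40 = (u - 2)*(u^2 - 9*u + 20) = (u - 5)*(u - 2)*(u - 4)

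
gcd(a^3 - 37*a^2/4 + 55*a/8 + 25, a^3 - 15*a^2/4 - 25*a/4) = a + 5/4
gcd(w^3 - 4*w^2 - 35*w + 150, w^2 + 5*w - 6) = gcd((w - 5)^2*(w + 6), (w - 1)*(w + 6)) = w + 6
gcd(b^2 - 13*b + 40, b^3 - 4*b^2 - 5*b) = b - 5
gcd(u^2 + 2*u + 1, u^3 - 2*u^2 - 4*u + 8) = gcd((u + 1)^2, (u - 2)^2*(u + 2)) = 1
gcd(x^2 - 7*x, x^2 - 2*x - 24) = 1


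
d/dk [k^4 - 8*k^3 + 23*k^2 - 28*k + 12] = 4*k^3 - 24*k^2 + 46*k - 28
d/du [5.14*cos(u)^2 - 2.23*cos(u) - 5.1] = (2.23 - 10.28*cos(u))*sin(u)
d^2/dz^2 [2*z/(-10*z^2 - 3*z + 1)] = 4*(-z*(20*z + 3)^2 + 3*(10*z + 1)*(10*z^2 + 3*z - 1))/(10*z^2 + 3*z - 1)^3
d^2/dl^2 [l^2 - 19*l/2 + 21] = 2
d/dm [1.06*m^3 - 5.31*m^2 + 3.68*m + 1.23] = 3.18*m^2 - 10.62*m + 3.68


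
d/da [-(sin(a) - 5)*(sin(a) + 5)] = -sin(2*a)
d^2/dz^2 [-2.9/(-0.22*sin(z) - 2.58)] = (-0.14036*sin(z)^2 + 1.64604*sin(z) + 0.28072)/(0.22*sin(z) + 2.58)^3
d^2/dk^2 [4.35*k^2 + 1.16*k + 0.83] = 8.70000000000000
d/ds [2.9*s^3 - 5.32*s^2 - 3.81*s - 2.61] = 8.7*s^2 - 10.64*s - 3.81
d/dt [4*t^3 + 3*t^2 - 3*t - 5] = 12*t^2 + 6*t - 3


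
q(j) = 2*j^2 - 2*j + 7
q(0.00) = 7.00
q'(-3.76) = -17.04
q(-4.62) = 58.93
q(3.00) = 19.00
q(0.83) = 6.72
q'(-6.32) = -27.28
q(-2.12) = 20.23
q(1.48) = 8.42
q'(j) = 4*j - 2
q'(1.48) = 3.92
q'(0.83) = 1.32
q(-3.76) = 42.80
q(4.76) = 42.80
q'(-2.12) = -10.48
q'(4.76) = 17.04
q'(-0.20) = -2.80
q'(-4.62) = -20.48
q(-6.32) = 99.52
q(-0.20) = 7.48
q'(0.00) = -2.00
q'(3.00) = 10.00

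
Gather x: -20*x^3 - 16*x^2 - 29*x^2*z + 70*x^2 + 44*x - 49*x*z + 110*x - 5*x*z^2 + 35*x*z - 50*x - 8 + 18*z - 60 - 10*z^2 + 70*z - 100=-20*x^3 + x^2*(54 - 29*z) + x*(-5*z^2 - 14*z + 104) - 10*z^2 + 88*z - 168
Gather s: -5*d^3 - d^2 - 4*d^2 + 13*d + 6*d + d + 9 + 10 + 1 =-5*d^3 - 5*d^2 + 20*d + 20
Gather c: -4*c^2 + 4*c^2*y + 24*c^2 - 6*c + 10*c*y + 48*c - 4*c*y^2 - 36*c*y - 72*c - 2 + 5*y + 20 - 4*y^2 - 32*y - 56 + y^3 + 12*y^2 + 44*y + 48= c^2*(4*y + 20) + c*(-4*y^2 - 26*y - 30) + y^3 + 8*y^2 + 17*y + 10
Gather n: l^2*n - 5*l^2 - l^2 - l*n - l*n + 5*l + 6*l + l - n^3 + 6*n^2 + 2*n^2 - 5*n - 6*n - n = -6*l^2 + 12*l - n^3 + 8*n^2 + n*(l^2 - 2*l - 12)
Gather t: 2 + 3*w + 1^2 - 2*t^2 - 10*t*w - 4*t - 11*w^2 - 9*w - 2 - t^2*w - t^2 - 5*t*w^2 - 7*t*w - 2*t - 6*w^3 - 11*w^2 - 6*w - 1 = t^2*(-w - 3) + t*(-5*w^2 - 17*w - 6) - 6*w^3 - 22*w^2 - 12*w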